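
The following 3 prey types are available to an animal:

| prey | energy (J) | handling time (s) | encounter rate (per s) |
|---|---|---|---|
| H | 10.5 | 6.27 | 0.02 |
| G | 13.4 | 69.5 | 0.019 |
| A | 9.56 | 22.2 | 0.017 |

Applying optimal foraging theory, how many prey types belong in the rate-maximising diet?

Rank by E/h (J/s): H 1.67, A 0.431, G 0.193. Include each in turn until the next type's E/h falls below the running intake rate.
Rate on top 1: 0.1866. A: 0.431 > 0.1866 → include.
Rate on top 2: 0.2479. G: 0.193 < 0.2479 → exclude; stop.
Optimal diet: H, A — 2 of 3 types.

2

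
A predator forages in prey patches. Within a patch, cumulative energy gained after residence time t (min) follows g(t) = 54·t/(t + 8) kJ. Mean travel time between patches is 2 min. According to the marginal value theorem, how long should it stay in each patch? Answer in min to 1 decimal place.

4.0 min

By the marginal value theorem, leave when the instantaneous gain rate g'(t) equals the habitat-wide average g(t)/(T + t).
g'(t) = 54·8/(t + 8)². Setting 54·8/(t+8)² = 54t/[(t+8)(2+t)] gives 8(2+t) = t(t+8), so t² = 8×2 = 16.
t* = √16 = 4 min.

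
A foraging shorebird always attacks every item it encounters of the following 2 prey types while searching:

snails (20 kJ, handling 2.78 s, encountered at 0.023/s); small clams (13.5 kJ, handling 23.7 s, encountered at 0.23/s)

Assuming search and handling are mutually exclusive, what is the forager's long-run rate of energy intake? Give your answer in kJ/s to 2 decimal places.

0.55 kJ/s

R = Σλ_iE_i / (1 + Σλ_ih_i)
Numerator: 0.023×20 + 0.23×13.5 = 3.565
Denominator: 1 + 0.023×2.78 + 0.23×23.7 = 6.515
R = 3.565/6.515 = 0.5472 kJ/s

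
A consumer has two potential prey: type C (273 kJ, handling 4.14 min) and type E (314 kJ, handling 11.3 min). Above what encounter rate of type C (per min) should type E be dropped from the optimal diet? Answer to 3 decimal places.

0.176 per min

The zero-one rule: include type E iff E₂/h₂ > λE₁/(1+λh₁). Equality gives the switch point.
λE₁h₂ = E₂ + λE₂h₁ ⇒ λ = E₂/(E₁h₂ − E₂h₁) = 314/(3085 − 1300) = 0.1759 per min.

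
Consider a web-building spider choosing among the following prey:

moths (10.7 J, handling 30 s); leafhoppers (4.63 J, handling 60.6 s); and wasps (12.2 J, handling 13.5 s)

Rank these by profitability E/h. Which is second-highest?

In descending order of E/h:
wasps: 12.2/13.5 = 0.904 J/s
moths: 10.7/30 = 0.357 J/s
leafhoppers: 4.63/60.6 = 0.0764 J/s

moths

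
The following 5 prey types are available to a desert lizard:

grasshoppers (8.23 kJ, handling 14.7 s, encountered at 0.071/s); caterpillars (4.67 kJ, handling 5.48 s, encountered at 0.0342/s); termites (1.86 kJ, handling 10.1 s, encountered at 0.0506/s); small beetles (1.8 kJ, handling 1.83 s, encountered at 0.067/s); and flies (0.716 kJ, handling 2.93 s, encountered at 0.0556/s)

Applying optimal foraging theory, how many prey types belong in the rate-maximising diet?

3

E/h in descending order: small beetles 0.984, caterpillars 0.852, grasshoppers 0.56, flies 0.244, termites 0.184 kJ/s. The optimal diet is the largest prefix of this list for which every included type satisfies E_i/h_i > R on the types above it.
Rate on top 1: 0.1074. caterpillars: 0.852 > 0.1074 → include.
Rate on top 2: 0.214. grasshoppers: 0.56 > 0.214 → include.
Rate on top 3: 0.3674. flies: 0.244 < 0.3674 → exclude; stop.
Optimal diet: small beetles, caterpillars, grasshoppers — 3 of 5 types.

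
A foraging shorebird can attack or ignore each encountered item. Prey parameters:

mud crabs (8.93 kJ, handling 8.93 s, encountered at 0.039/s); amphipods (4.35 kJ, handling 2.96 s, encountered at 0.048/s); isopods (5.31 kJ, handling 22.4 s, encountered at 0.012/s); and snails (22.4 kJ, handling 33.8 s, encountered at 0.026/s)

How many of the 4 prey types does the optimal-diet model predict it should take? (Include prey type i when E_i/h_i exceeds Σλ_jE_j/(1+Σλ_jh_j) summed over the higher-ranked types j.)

3

Rank by E/h (kJ/s): amphipods 1.47, mud crabs 1, snails 0.663, isopods 0.237. Include each in turn until the next type's E/h falls below the running intake rate.
Rate on top 1: 0.1828. mud crabs: 1 > 0.1828 → include.
Rate on top 2: 0.3738. snails: 0.663 > 0.3738 → include.
Rate on top 3: 0.481. isopods: 0.237 < 0.481 → exclude; stop.
Optimal diet: amphipods, mud crabs, snails — 3 of 4 types.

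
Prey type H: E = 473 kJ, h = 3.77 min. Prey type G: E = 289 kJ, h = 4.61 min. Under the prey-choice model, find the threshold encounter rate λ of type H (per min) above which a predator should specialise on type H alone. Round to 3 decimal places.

0.265 per min

The zero-one rule: include type G iff E₂/h₂ > λE₁/(1+λh₁). Equality gives the switch point.
λE₁h₂ = E₂ + λE₂h₁ ⇒ λ = E₂/(E₁h₂ − E₂h₁) = 289/(2181 − 1090) = 0.2649 per min.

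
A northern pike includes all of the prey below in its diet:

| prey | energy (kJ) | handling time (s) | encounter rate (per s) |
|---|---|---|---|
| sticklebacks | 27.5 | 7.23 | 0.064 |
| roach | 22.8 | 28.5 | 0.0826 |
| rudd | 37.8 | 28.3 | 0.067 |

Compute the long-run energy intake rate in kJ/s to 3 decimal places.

Energy encountered per unit search time: 0.064×27.5 + 0.0826×22.8 + 0.067×37.8 = 6.176 kJ/s.
Handling time per unit search time: 0.064×7.23 + 0.0826×28.5 + 0.067×28.3 = 4.713.
Rate = 6.176/(1 + 4.713) = 1.081 kJ/s.

1.081 kJ/s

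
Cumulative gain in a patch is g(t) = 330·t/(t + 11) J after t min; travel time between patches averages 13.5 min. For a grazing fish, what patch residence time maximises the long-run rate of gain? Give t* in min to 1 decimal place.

12.2 min

Maximise g(t)/(T+t): set derivative to zero → g'(t)(T+t) = g(t).
g'(t) = 330·11/(t + 11)². Setting 330·11/(t+11)² = 330t/[(t+11)(13.5+t)] gives 11(13.5+t) = t(t+11), so t² = 11×13.5 = 148.5.
t* = √148.5 = 12.19 min.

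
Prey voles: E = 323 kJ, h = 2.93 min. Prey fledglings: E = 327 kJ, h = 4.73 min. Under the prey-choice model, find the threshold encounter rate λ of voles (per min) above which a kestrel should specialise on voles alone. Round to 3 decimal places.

At the threshold, the rate on voles alone equals the profitability of fledglings: λ·323/(1 + λ·2.93) = 327/4.73 = 69.13.
Rearranging, λ(323 − 69.13×2.93) = 69.13, so λ = 69.13/120.4 = 0.574 per min.

0.574 per min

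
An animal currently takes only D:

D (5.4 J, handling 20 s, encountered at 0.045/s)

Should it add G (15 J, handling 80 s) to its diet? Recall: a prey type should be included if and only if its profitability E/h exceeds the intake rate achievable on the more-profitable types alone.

Current rate: (0.045×5.4)/(1 + 0.045×20) = 0.1279 J/s.
Profitability of G: 15/80 = 0.1875 J/s.
Since 0.1875 > R, including G increases the long-run rate.

Yes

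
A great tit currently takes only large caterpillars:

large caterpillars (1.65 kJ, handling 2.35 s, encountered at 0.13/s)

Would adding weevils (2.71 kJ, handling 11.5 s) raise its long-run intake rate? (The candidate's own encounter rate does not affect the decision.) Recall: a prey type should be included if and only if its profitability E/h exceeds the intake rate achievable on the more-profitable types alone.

On large caterpillars alone, R = ΣλE/(1+Σλh) = 0.2145/1.306 = 0.1643 kJ/s.
weevils: E/h = 2.71/11.5 = 0.2357 kJ/s.
Since 0.2357 > R, including weevils increases the long-run rate.

Yes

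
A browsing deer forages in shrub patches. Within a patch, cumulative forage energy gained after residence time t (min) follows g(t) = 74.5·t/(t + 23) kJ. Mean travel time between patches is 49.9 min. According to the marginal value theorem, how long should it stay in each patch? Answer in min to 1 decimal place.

33.9 min

Maximise g(t)/(T+t): set derivative to zero → g'(t)(T+t) = g(t).
g'(t) = 74.5·23/(t + 23)². Setting 74.5·23/(t+23)² = 74.5t/[(t+23)(49.9+t)] gives 23(49.9+t) = t(t+23), so t² = 23×49.9 = 1148.
t* = √1148 = 33.88 min.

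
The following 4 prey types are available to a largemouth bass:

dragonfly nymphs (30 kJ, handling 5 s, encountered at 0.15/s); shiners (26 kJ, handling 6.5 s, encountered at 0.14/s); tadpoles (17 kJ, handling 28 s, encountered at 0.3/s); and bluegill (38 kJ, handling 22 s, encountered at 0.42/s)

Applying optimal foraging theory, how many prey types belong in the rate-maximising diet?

E/h in descending order: dragonfly nymphs 6, shiners 4, bluegill 1.73, tadpoles 0.607 kJ/s. The optimal diet is the largest prefix of this list for which every included type satisfies E_i/h_i > R on the types above it.
Rate on top 1: 2.571. shiners: 4 > 2.571 → include.
Rate on top 2: 3.06. bluegill: 1.73 < 3.06 → exclude; stop.
Optimal diet: dragonfly nymphs, shiners — 2 of 4 types.

2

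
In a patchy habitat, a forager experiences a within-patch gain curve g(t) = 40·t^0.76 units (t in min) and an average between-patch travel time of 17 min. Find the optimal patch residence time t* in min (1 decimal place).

By the marginal value theorem, leave when the instantaneous gain rate g'(t) equals the habitat-wide average g(t)/(T + t).
g'(t) = 0.76·40·t^-0.24. Setting 0.76·40·t^-0.24 = 40·t^0.76/(17+t) gives 0.76(17+t) = t, so 0.24·t = 0.76×17.
t* = 0.76×17/0.24 = 53.83 min.

53.8 min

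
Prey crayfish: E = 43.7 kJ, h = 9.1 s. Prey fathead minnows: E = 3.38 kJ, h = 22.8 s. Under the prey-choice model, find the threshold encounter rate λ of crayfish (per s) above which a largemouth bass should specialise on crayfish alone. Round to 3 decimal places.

0.004 per s

The zero-one rule: include fathead minnows iff E₂/h₂ > λE₁/(1+λh₁). Equality gives the switch point.
λE₁h₂ = E₂ + λE₂h₁ ⇒ λ = E₂/(E₁h₂ − E₂h₁) = 3.38/(996.4 − 30.76) = 0.0035 per s.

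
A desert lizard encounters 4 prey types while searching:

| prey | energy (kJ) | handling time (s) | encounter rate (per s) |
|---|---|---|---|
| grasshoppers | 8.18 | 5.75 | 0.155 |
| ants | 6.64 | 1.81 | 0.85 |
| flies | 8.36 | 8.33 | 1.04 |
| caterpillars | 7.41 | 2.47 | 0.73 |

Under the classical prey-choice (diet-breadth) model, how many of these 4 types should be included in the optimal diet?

2

E/h in descending order: ants 3.67, caterpillars 3, grasshoppers 1.42, flies 1 kJ/s. The optimal diet is the largest prefix of this list for which every included type satisfies E_i/h_i > R on the types above it.
Rate on top 1: 2.223. caterpillars: 3 > 2.223 → include.
Rate on top 2: 2.546. grasshoppers: 1.42 < 2.546 → exclude; stop.
Optimal diet: ants, caterpillars — 2 of 4 types.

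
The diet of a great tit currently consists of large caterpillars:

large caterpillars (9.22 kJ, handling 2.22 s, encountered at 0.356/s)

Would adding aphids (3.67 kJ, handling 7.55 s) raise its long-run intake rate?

Current rate: (0.356×9.22)/(1 + 0.356×2.22) = 1.833 kJ/s.
Profitability of aphids: 3.67/7.55 = 0.4861 kJ/s.
0.4861 < 1.833, so adding aphids would lower the average — exclude it.

No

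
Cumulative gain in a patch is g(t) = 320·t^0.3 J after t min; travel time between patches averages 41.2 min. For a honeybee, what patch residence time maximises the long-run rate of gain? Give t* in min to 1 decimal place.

By the marginal value theorem, leave when the instantaneous gain rate g'(t) equals the habitat-wide average g(t)/(T + t).
g'(t) = 0.3·320·t^-0.7. Setting 0.3·320·t^-0.7 = 320·t^0.3/(41.2+t) gives 0.3(41.2+t) = t, so 0.70·t = 0.3×41.2.
t* = 0.3×41.2/0.70 = 17.66 min.

17.7 min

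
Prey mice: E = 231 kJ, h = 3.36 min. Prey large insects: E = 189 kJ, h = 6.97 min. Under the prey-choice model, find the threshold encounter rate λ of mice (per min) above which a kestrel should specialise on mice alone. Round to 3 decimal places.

The zero-one rule: include large insects iff E₂/h₂ > λE₁/(1+λh₁). Equality gives the switch point.
λE₁h₂ = E₂ + λE₂h₁ ⇒ λ = E₂/(E₁h₂ − E₂h₁) = 189/(1610 − 635) = 0.1938 per min.

0.194 per min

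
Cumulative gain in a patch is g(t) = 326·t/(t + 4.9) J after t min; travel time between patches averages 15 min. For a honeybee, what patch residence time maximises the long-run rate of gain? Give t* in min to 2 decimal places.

8.57 min

Optimal t* satisfies g'(t*) = g(t*)/(T + t*).
g'(t) = 326·4.9/(t + 4.9)². Setting 326·4.9/(t+4.9)² = 326t/[(t+4.9)(15+t)] gives 4.9(15+t) = t(t+4.9), so t² = 4.9×15 = 73.5.
t* = √73.5 = 8.573 min.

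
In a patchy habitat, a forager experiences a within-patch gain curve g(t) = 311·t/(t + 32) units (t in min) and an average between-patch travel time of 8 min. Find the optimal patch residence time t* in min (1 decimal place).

16.0 min

By the marginal value theorem, leave when the instantaneous gain rate g'(t) equals the habitat-wide average g(t)/(T + t).
g'(t) = 311·32/(t + 32)². Setting 311·32/(t+32)² = 311t/[(t+32)(8+t)] gives 32(8+t) = t(t+32), so t² = 32×8 = 256.
t* = √256 = 16 min.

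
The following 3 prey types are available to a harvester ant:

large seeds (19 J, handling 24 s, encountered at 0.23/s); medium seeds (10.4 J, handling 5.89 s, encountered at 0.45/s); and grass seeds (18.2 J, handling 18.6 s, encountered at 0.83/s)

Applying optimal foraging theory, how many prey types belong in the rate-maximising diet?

1

Profitabilities (E/h, J/s): medium seeds 1.77, grass seeds 0.978, large seeds 0.792. Add prey in this order while the next type's profitability exceeds the intake rate on those already taken.
Rate on top 1: 1.282. grass seeds: 0.978 < 1.282 → exclude; stop.
Optimal diet: medium seeds — 1 of 3 types.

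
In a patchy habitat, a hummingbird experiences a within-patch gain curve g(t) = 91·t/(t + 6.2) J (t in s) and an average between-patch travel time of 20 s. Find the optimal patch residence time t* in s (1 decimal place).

11.1 s

By the marginal value theorem, leave when the instantaneous gain rate g'(t) equals the habitat-wide average g(t)/(T + t).
g'(t) = 91·6.2/(t + 6.2)². Setting 91·6.2/(t+6.2)² = 91t/[(t+6.2)(20+t)] gives 6.2(20+t) = t(t+6.2), so t² = 6.2×20 = 124.
t* = √124 = 11.14 s.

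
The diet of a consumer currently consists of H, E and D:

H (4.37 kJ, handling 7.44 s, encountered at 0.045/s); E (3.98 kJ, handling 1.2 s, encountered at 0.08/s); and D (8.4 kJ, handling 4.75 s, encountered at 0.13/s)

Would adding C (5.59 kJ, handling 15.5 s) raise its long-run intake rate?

No

Current rate: (0.045×4.37 + 0.08×3.98 + 0.13×8.4)/(1 + 0.045×7.44 + 0.08×1.2 + 0.13×4.75) = 0.7846 kJ/s.
Profitability of C: 5.59/15.5 = 0.3606 kJ/s.
Since 0.3606 < R, time spent handling C is better spent searching.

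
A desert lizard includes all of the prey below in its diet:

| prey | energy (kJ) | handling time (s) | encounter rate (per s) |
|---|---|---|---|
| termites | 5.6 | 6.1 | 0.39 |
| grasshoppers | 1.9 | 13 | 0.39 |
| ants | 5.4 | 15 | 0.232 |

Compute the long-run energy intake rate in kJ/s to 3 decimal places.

0.350 kJ/s

R = (0.39×5.6 + 0.39×1.9 + 0.232×5.4) / (1 + 0.39×6.1 + 0.39×13 + 0.232×15) = 4.178/11.93 = 0.3502 kJ/s.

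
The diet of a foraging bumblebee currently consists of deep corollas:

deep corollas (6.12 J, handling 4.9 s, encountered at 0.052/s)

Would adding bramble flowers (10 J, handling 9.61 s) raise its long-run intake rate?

Yes

On deep corollas alone, R = ΣλE/(1+Σλh) = 0.3182/1.255 = 0.2536 J/s.
Profitability of bramble flowers: 10/9.61 = 1.041 J/s.
1.041 > 0.2536, so adding bramble flowers raises the average — include it.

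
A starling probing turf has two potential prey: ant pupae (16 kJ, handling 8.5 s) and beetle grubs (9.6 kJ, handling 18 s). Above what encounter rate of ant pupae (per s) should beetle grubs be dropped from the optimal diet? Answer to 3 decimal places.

0.047 per s

The zero-one rule: include beetle grubs iff E₂/h₂ > λE₁/(1+λh₁). Equality gives the switch point.
λE₁h₂ = E₂ + λE₂h₁ ⇒ λ = E₂/(E₁h₂ − E₂h₁) = 9.6/(288 − 81.6) = 0.04651 per s.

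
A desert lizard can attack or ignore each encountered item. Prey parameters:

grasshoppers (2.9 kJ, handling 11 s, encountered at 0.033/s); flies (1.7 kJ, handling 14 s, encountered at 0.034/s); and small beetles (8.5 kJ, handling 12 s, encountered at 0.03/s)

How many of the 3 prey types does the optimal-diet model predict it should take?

Rank by E/h (kJ/s): small beetles 0.708, grasshoppers 0.264, flies 0.121. Include each in turn until the next type's E/h falls below the running intake rate.
Rate on top 1: 0.1875. grasshoppers: 0.264 > 0.1875 → include.
Rate on top 2: 0.2035. flies: 0.121 < 0.2035 → exclude; stop.
Optimal diet: small beetles, grasshoppers — 2 of 3 types.

2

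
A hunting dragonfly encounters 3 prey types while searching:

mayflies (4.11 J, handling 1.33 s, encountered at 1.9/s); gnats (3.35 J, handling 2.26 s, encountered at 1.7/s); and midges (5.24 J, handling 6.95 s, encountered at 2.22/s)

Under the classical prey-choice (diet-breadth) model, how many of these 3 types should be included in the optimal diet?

1

E/h in descending order: mayflies 3.09, gnats 1.48, midges 0.754 J/s. The optimal diet is the largest prefix of this list for which every included type satisfies E_i/h_i > R on the types above it.
Rate on top 1: 2.214. gnats: 1.48 < 2.214 → exclude; stop.
Optimal diet: mayflies — 1 of 3 types.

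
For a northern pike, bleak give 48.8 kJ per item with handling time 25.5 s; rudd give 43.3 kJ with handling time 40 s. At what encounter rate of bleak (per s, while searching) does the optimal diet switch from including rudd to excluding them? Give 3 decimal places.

0.051 per s

The zero-one rule: include rudd iff E₂/h₂ > λE₁/(1+λh₁). Equality gives the switch point.
λE₁h₂ = E₂ + λE₂h₁ ⇒ λ = E₂/(E₁h₂ − E₂h₁) = 43.3/(1952 − 1104) = 0.05107 per s.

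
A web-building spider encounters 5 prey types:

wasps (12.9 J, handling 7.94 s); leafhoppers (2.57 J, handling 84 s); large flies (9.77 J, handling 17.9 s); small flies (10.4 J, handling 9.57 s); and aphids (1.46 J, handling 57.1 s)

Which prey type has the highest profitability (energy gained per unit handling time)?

In descending order of E/h:
wasps: 12.9/7.94 = 1.62 J/s
small flies: 10.4/9.57 = 1.09 J/s
large flies: 9.77/17.9 = 0.546 J/s
leafhoppers: 2.57/84 = 0.0306 J/s
aphids: 1.46/57.1 = 0.0256 J/s

wasps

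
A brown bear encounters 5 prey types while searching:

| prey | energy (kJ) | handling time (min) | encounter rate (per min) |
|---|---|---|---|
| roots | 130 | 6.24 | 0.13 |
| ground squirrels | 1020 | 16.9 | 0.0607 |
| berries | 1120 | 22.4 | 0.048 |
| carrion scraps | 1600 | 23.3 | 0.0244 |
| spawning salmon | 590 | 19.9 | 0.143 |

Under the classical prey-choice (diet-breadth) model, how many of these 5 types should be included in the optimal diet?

3

E/h in descending order: carrion scraps 68.7, ground squirrels 60.4, berries 50, spawning salmon 29.6, roots 20.8 kJ/min. The optimal diet is the largest prefix of this list for which every included type satisfies E_i/h_i > R on the types above it.
Rate on top 1: 24.89. ground squirrels: 60.4 > 24.89 → include.
Rate on top 2: 38.91. berries: 50 > 38.91 → include.
Rate on top 3: 42.16. spawning salmon: 29.6 < 42.16 → exclude; stop.
Optimal diet: carrion scraps, ground squirrels, berries — 3 of 5 types.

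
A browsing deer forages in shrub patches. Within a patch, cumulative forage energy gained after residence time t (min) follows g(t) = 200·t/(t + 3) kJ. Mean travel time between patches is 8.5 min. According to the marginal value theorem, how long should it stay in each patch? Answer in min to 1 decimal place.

By the marginal value theorem, leave when the instantaneous gain rate g'(t) equals the habitat-wide average g(t)/(T + t).
g'(t) = 200·3/(t + 3)². Setting 200·3/(t+3)² = 200t/[(t+3)(8.5+t)] gives 3(8.5+t) = t(t+3), so t² = 3×8.5 = 25.5.
t* = √25.5 = 5.05 min.

5.0 min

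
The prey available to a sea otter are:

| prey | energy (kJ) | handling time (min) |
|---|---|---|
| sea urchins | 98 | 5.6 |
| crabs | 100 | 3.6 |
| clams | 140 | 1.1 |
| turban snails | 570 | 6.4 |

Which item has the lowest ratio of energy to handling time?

In descending order of E/h:
clams: 140/1.1 = 127 kJ/min
turban snails: 570/6.4 = 89.1 kJ/min
crabs: 100/3.6 = 27.8 kJ/min
sea urchins: 98/5.6 = 17.5 kJ/min

sea urchins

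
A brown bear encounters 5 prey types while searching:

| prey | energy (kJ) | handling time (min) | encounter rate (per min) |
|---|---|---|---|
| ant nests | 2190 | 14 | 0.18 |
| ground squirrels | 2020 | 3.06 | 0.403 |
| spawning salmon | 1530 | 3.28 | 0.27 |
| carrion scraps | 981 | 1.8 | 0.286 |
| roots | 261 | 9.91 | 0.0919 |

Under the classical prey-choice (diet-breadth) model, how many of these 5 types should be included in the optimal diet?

3

Profitabilities (E/h, kJ/min): ground squirrels 660, carrion scraps 545, spawning salmon 466, ant nests 156, roots 26.3. Add prey in this order while the next type's profitability exceeds the intake rate on those already taken.
Rate on top 1: 364.5. carrion scraps: 545 > 364.5 → include.
Rate on top 2: 398.3. spawning salmon: 466 > 398.3 → include.
Rate on top 3: 414.9. ant nests: 156 < 414.9 → exclude; stop.
Optimal diet: ground squirrels, carrion scraps, spawning salmon — 3 of 5 types.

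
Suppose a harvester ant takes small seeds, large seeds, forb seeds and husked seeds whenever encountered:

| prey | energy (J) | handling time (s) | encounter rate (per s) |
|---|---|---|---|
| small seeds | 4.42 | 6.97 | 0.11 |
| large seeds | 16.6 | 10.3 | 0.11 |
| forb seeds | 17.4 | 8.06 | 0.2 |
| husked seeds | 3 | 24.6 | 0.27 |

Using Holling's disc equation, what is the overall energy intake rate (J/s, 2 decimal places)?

R = (0.11×4.42 + 0.11×16.6 + 0.2×17.4 + 0.27×3) / (1 + 0.11×6.97 + 0.11×10.3 + 0.2×8.06 + 0.27×24.6) = 6.602/11.15 = 0.5919 J/s.

0.59 J/s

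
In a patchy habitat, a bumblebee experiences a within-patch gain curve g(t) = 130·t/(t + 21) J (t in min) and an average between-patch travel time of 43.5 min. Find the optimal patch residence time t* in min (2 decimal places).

Maximise g(t)/(T+t): set derivative to zero → g'(t)(T+t) = g(t).
g'(t) = 130·21/(t + 21)². Setting 130·21/(t+21)² = 130t/[(t+21)(43.5+t)] gives 21(43.5+t) = t(t+21), so t² = 21×43.5 = 913.5.
t* = √913.5 = 30.22 min.

30.22 min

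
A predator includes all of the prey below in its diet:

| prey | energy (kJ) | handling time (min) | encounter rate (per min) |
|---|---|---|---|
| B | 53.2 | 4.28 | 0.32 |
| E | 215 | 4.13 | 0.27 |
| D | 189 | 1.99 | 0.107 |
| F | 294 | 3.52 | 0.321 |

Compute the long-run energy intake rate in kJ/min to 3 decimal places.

39.289 kJ/min

R = Σλ_iE_i / (1 + Σλ_ih_i)
Numerator: 0.32×53.2 + 0.27×215 + 0.107×189 + 0.321×294 = 189.7
Denominator: 1 + 0.32×4.28 + 0.27×4.13 + 0.107×1.99 + 0.321×3.52 = 4.828
R = 189.7/4.828 = 39.29 kJ/min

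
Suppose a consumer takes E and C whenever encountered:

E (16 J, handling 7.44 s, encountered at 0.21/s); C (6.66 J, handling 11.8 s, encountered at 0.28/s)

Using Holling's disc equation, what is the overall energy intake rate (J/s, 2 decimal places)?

Energy encountered per unit search time: 0.21×16 + 0.28×6.66 = 5.225 J/s.
Handling time per unit search time: 0.21×7.44 + 0.28×11.8 = 4.866.
Rate = 5.225/(1 + 4.866) = 0.8906 J/s.

0.89 J/s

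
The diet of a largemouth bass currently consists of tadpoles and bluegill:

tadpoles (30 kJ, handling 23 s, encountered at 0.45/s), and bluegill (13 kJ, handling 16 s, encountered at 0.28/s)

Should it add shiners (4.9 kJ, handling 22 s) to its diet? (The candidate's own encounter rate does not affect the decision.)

No

On tadpoles and bluegill alone, R = ΣλE/(1+Σλh) = 17.14/15.83 = 1.083 kJ/s.
Profitability of shiners: 4.9/22 = 0.2227 kJ/s.
Since 0.2227 < R, time spent handling shiners is better spent searching.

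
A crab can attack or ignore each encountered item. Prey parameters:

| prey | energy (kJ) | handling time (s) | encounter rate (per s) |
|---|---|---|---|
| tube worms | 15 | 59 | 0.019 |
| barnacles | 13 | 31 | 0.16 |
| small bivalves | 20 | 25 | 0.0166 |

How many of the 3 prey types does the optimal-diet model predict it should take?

Profitabilities (E/h, kJ/s): small bivalves 0.8, barnacles 0.419, tube worms 0.254. Add prey in this order while the next type's profitability exceeds the intake rate on those already taken.
Rate on top 1: 0.2346. barnacles: 0.419 > 0.2346 → include.
Rate on top 2: 0.3784. tube worms: 0.254 < 0.3784 → exclude; stop.
Optimal diet: small bivalves, barnacles — 2 of 3 types.

2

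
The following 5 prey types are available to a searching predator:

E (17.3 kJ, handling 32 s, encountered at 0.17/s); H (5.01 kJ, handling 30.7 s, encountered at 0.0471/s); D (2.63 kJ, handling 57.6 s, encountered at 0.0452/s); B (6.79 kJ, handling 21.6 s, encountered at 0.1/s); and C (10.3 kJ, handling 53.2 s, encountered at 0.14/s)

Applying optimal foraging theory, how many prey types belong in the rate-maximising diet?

1

Rank by E/h (kJ/s): E 0.541, B 0.314, C 0.194, H 0.163, D 0.0457. Include each in turn until the next type's E/h falls below the running intake rate.
Rate on top 1: 0.4567. B: 0.314 < 0.4567 → exclude; stop.
Optimal diet: E — 1 of 5 types.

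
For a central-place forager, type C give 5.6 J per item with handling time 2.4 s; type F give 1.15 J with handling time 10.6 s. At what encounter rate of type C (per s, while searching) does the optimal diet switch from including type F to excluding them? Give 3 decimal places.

The zero-one rule: include type F iff E₂/h₂ > λE₁/(1+λh₁). Equality gives the switch point.
λE₁h₂ = E₂ + λE₂h₁ ⇒ λ = E₂/(E₁h₂ − E₂h₁) = 1.15/(59.36 − 2.76) = 0.02032 per s.

0.020 per s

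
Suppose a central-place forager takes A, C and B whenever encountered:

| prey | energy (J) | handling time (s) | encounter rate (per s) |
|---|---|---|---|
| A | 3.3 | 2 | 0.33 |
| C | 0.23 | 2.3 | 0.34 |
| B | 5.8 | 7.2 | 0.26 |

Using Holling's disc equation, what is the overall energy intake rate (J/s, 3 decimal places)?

0.620 J/s

R = (0.33×3.3 + 0.34×0.23 + 0.26×5.8) / (1 + 0.33×2 + 0.34×2.3 + 0.26×7.2) = 2.675/4.314 = 0.6201 J/s.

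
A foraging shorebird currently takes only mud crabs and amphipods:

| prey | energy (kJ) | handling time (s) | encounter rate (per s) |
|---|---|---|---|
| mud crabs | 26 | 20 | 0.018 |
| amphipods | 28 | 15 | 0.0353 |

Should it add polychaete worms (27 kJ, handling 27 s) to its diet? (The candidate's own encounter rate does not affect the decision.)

Yes

On mud crabs and amphipods alone, R = ΣλE/(1+Σλh) = 1.456/1.889 = 0.7708 kJ/s.
Profitability of polychaete worms: 27/27 = 1 kJ/s.
1 > 0.7708, so adding polychaete worms raises the average — include it.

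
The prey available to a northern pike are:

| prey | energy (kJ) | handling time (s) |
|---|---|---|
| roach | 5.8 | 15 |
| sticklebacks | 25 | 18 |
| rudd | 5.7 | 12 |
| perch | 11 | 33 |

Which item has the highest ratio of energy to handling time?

In descending order of E/h:
sticklebacks: 25/18 = 1.39 kJ/s
rudd: 5.7/12 = 0.475 kJ/s
roach: 5.8/15 = 0.387 kJ/s
perch: 11/33 = 0.333 kJ/s

sticklebacks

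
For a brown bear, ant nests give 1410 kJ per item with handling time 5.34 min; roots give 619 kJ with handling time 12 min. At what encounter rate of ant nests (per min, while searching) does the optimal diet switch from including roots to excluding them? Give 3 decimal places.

The zero-one rule: include roots iff E₂/h₂ > λE₁/(1+λh₁). Equality gives the switch point.
λE₁h₂ = E₂ + λE₂h₁ ⇒ λ = E₂/(E₁h₂ − E₂h₁) = 619/(1.692e+04 − 3305) = 0.04547 per min.

0.045 per min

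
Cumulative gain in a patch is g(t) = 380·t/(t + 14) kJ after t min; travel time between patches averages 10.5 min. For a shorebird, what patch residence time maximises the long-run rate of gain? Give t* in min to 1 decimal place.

By the marginal value theorem, leave when the instantaneous gain rate g'(t) equals the habitat-wide average g(t)/(T + t).
g'(t) = 380·14/(t + 14)². Setting 380·14/(t+14)² = 380t/[(t+14)(10.5+t)] gives 14(10.5+t) = t(t+14), so t² = 14×10.5 = 147.
t* = √147 = 12.12 min.

12.1 min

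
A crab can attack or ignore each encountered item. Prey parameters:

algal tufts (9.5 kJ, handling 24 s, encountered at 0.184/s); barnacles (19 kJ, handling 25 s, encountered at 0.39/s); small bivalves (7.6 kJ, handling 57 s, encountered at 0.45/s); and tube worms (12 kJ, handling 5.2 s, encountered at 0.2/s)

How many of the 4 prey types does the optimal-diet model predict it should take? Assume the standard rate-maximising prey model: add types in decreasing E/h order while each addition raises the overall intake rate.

Profitabilities (E/h, kJ/s): tube worms 2.31, barnacles 0.76, algal tufts 0.396, small bivalves 0.133. Add prey in this order while the next type's profitability exceeds the intake rate on those already taken.
Rate on top 1: 1.176. barnacles: 0.76 < 1.176 → exclude; stop.
Optimal diet: tube worms — 1 of 4 types.

1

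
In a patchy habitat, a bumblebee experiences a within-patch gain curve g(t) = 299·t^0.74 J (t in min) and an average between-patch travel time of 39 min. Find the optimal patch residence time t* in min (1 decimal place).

Optimal t* satisfies g'(t*) = g(t*)/(T + t*).
g'(t) = 0.74·299·t^-0.26. Setting 0.74·299·t^-0.26 = 299·t^0.74/(39+t) gives 0.74(39+t) = t, so 0.26·t = 0.74×39.
t* = 0.74×39/0.26 = 111 min.

111.0 min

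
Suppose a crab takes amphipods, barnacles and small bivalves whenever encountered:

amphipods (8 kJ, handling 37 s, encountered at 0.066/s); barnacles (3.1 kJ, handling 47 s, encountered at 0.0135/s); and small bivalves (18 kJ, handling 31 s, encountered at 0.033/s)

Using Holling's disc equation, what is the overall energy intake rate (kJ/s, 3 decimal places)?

R = (0.066×8 + 0.0135×3.1 + 0.033×18) / (1 + 0.066×37 + 0.0135×47 + 0.033×31) = 1.164/5.099 = 0.2282 kJ/s.

0.228 kJ/s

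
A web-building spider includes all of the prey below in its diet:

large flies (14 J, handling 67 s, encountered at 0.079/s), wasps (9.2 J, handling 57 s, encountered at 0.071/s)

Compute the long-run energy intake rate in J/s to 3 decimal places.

0.170 J/s

R = Σλ_iE_i / (1 + Σλ_ih_i)
Numerator: 0.079×14 + 0.071×9.2 = 1.759
Denominator: 1 + 0.079×67 + 0.071×57 = 10.34
R = 1.759/10.34 = 0.1701 J/s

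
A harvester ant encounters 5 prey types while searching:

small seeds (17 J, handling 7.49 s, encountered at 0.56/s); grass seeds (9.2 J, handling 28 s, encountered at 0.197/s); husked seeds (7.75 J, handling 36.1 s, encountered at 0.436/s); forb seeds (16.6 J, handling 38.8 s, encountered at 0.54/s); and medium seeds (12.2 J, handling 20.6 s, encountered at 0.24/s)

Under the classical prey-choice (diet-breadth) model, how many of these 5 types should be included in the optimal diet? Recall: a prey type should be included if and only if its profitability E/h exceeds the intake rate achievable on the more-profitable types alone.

1

E/h in descending order: small seeds 2.27, medium seeds 0.592, forb seeds 0.428, grass seeds 0.329, husked seeds 0.215 J/s. The optimal diet is the largest prefix of this list for which every included type satisfies E_i/h_i > R on the types above it.
Rate on top 1: 1.833. medium seeds: 0.592 < 1.833 → exclude; stop.
Optimal diet: small seeds — 1 of 5 types.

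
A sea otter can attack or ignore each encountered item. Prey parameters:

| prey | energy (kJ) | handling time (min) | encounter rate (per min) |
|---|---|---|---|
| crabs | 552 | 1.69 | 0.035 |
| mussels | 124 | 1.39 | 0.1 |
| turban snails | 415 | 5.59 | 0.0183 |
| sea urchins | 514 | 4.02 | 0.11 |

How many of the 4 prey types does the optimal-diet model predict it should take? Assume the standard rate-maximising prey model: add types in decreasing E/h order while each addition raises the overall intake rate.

4

Profitabilities (E/h, kJ/min): crabs 327, sea urchins 128, mussels 89.2, turban snails 74.2. Add prey in this order while the next type's profitability exceeds the intake rate on those already taken.
Rate on top 1: 18.24. sea urchins: 128 > 18.24 → include.
Rate on top 2: 50.53. mussels: 89.2 > 50.53 → include.
Rate on top 3: 53.81. turban snails: 74.2 > 53.81 → include.
Optimal diet: crabs, sea urchins, mussels, turban snails — 4 of 4 types.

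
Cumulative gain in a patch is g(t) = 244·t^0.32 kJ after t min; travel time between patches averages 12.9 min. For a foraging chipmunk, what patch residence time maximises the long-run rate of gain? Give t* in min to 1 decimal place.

6.1 min

Optimal t* satisfies g'(t*) = g(t*)/(T + t*).
g'(t) = 0.32·244·t^-0.68. Setting 0.32·244·t^-0.68 = 244·t^0.32/(12.9+t) gives 0.32(12.9+t) = t, so 0.68·t = 0.32×12.9.
t* = 0.32×12.9/0.68 = 6.071 min.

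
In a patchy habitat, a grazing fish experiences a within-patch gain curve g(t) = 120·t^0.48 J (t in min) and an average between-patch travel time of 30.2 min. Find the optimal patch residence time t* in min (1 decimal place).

By the marginal value theorem, leave when the instantaneous gain rate g'(t) equals the habitat-wide average g(t)/(T + t).
g'(t) = 0.48·120·t^-0.52. Setting 0.48·120·t^-0.52 = 120·t^0.48/(30.2+t) gives 0.48(30.2+t) = t, so 0.52·t = 0.48×30.2.
t* = 0.48×30.2/0.52 = 27.88 min.

27.9 min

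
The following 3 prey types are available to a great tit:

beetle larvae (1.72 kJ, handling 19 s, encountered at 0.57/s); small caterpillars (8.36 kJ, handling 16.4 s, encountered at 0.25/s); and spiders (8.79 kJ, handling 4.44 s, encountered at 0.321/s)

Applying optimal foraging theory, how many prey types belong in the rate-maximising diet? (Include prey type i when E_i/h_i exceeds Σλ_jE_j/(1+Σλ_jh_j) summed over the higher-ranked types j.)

Rank by E/h (kJ/s): spiders 1.98, small caterpillars 0.51, beetle larvae 0.0905. Include each in turn until the next type's E/h falls below the running intake rate.
Rate on top 1: 1.163. small caterpillars: 0.51 < 1.163 → exclude; stop.
Optimal diet: spiders — 1 of 3 types.

1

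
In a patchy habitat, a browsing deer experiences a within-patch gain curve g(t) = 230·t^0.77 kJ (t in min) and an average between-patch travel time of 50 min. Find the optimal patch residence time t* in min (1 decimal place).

Optimal t* satisfies g'(t*) = g(t*)/(T + t*).
g'(t) = 0.77·230·t^-0.23. Setting 0.77·230·t^-0.23 = 230·t^0.77/(50+t) gives 0.77(50+t) = t, so 0.23·t = 0.77×50.
t* = 0.77×50/0.23 = 167.4 min.

167.4 min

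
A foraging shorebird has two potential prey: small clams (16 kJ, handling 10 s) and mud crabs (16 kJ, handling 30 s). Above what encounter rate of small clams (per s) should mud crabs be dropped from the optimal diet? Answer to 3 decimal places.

0.050 per s

At the threshold, the rate on small clams alone equals the profitability of mud crabs: λ·16/(1 + λ·10) = 16/30 = 0.5333.
Rearranging, λ(16 − 0.5333×10) = 0.5333, so λ = 0.5333/10.67 = 0.05 per s.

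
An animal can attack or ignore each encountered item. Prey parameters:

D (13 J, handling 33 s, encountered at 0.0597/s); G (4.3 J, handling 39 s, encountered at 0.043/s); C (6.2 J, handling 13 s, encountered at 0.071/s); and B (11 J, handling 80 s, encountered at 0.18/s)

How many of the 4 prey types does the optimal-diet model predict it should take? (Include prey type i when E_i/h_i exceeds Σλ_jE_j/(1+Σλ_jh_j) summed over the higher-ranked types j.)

2

Rank by E/h (J/s): C 0.477, D 0.394, B 0.138, G 0.11. Include each in turn until the next type's E/h falls below the running intake rate.
Rate on top 1: 0.2289. D: 0.394 > 0.2289 → include.
Rate on top 2: 0.3124. B: 0.138 < 0.3124 → exclude; stop.
Optimal diet: C, D — 2 of 4 types.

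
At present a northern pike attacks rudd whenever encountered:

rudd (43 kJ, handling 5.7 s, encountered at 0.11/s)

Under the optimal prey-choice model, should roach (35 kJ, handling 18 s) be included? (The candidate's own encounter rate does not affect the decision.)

No

On rudd alone, R = ΣλE/(1+Σλh) = 4.73/1.627 = 2.907 kJ/s.
roach: E/h = 35/18 = 1.944 kJ/s.
1.944 < 2.907, so adding roach would lower the average — exclude it.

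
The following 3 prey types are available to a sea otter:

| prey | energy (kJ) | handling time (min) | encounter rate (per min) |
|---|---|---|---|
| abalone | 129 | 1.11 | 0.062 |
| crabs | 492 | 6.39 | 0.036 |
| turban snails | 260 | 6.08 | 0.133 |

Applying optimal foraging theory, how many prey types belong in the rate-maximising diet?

E/h in descending order: abalone 116, crabs 77, turban snails 42.8 kJ/min. The optimal diet is the largest prefix of this list for which every included type satisfies E_i/h_i > R on the types above it.
Rate on top 1: 7.483. crabs: 77 > 7.483 → include.
Rate on top 2: 19.79. turban snails: 42.8 > 19.79 → include.
Optimal diet: abalone, crabs, turban snails — 3 of 3 types.

3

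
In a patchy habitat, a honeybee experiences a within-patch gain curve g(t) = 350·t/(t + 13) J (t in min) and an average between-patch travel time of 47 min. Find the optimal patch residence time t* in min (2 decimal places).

Optimal t* satisfies g'(t*) = g(t*)/(T + t*).
g'(t) = 350·13/(t + 13)². Setting 350·13/(t+13)² = 350t/[(t+13)(47+t)] gives 13(47+t) = t(t+13), so t² = 13×47 = 611.
t* = √611 = 24.72 min.

24.72 min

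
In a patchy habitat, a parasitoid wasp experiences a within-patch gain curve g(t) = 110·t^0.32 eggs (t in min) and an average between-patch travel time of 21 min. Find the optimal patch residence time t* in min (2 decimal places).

Maximise g(t)/(T+t): set derivative to zero → g'(t)(T+t) = g(t).
g'(t) = 0.32·110·t^-0.68. Setting 0.32·110·t^-0.68 = 110·t^0.32/(21+t) gives 0.32(21+t) = t, so 0.68·t = 0.32×21.
t* = 0.32×21/0.68 = 9.882 min.

9.88 min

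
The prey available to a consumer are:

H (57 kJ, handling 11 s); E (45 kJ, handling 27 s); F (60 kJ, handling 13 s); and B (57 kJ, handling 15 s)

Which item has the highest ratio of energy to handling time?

Profitability E/h (kJ/s): H = 57/11 = 5.18, E = 45/27 = 1.67, F = 60/13 = 4.62, B = 57/15 = 3.8.
Ranked: H > F > B > E.

H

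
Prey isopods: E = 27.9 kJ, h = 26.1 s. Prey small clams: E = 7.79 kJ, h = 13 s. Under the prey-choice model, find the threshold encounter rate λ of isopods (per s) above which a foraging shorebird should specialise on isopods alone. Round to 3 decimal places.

0.049 per s

At the threshold, the rate on isopods alone equals the profitability of small clams: λ·27.9/(1 + λ·26.1) = 7.79/13 = 0.5992.
Rearranging, λ(27.9 − 0.5992×26.1) = 0.5992, so λ = 0.5992/12.26 = 0.04888 per s.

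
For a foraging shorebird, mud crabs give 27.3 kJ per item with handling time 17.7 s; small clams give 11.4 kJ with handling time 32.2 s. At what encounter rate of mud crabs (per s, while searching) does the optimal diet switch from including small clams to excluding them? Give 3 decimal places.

At the threshold, the rate on mud crabs alone equals the profitability of small clams: λ·27.3/(1 + λ·17.7) = 11.4/32.2 = 0.354.
Rearranging, λ(27.3 − 0.354×17.7) = 0.354, so λ = 0.354/21.03 = 0.01683 per s.

0.017 per s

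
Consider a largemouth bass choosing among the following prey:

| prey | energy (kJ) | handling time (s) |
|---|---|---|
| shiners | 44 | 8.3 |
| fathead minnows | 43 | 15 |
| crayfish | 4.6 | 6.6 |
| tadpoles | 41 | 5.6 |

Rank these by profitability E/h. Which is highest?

Profitability E/h (kJ/s): shiners = 44/8.3 = 5.3, fathead minnows = 43/15 = 2.87, crayfish = 4.6/6.6 = 0.697, tadpoles = 41/5.6 = 7.32.
Ranked: tadpoles > shiners > fathead minnows > crayfish.

tadpoles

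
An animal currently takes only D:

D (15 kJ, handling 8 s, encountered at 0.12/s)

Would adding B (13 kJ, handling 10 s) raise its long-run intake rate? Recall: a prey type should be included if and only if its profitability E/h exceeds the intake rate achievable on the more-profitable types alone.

Intake rate on the current diet: R = (0.12×15) / (1 + 0.12×8) = 1.8/1.96 = 0.9184 kJ/s.
B: E/h = 13/10 = 1.3 kJ/s.
Since 1.3 > R, including B increases the long-run rate.

Yes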